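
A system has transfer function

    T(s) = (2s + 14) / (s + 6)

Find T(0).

T(0) = 7/3 ≈ 2.333

Set s = 0: T(0) = (14) / (6) = 7/3.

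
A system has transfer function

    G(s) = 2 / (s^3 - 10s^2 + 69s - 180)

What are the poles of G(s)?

s = 3 + 6j, 3 - 6j, 4

The poles are the roots of the denominator s^3 - 10s^2 + 69s - 180 = 0.
Trying s = 4: the polynomial evaluates to 0, so (s - 4) is a factor.
Dividing out leaves s^2 - 6s + 45 = 0.
The quadratic formula then gives s = 3 ± 6j.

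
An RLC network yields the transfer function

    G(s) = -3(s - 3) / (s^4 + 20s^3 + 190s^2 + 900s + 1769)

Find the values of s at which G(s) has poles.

The poles are the roots of the denominator s^4 + 20s^3 + 190s^2 + 900s + 1769 = 0.
No real roots exist; factor into two real quadratics: (s^2 + 10s + 29)(s^2 + 10s + 61) = 0.
Each quadratic gives a conjugate pair via the quadratic formula.

s = -5 + 2j, -5 - 2j, -5 + 6j, -5 - 6j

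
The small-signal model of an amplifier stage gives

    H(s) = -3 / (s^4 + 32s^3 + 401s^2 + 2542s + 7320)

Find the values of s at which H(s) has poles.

The poles are the roots of the denominator s^4 + 32s^3 + 401s^2 + 2542s + 7320 = 0.
Trying s = -10: the polynomial evaluates to 0, so (s + 10) is a factor.
Dividing out leaves s^3 + 22s^2 + 181s + 732 = 0.
This factors further as (s^2 + 10s + 61)(s + 12) = 0.

s = -5 + 6j, -5 - 6j, -10, -12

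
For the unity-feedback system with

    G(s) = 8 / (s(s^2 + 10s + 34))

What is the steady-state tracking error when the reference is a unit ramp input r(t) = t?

e_ss = 4.250

G(s) has one pole at the origin.
This is a Type 1 system. Kv = lim_{s→0} s·G(s) = 8/34 = 4/17.
e_ss = 1/Kv = 1/(4/17) = 17/4 ≈ 4.250.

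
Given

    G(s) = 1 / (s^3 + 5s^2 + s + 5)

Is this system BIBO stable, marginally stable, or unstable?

marginally stable

The denominator s^3 + 5s^2 + s + 5 factors as (s^2 + 1)(s + 5), giving poles at s = ±j, -5.
Since the simple pole(s) at s = ±j lie on the jω-axis with none in the right half-plane, the system is marginally stable.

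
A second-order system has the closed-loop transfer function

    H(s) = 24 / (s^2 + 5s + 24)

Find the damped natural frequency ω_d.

Comparing s^2 + 5s + 24 to s^2 + 2ζωₙs + ωₙ²: ωₙ = √24 ≈ 4.899 rad/s and ζ = 5/(2·√24) ≈ 0.5103.
ζωₙ = 5/2 = 2.5, so ω_d = ωₙ√(1−ζ²) = √(ωₙ² − (ζωₙ)²) = √(24 − 2.5²) = √17.75 ≈ 4.213 rad/s.

ω_d ≈ 4.213 rad/s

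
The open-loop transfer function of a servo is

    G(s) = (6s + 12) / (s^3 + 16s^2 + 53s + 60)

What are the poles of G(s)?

s = -2 ± j, -12

The poles are the roots of the denominator s^3 + 16s^2 + 53s + 60 = 0.
Trying s = -12: the polynomial evaluates to 0, so (s + 12) is a factor.
Dividing out leaves s^2 + 4s + 5 = 0.
The quadratic formula then gives s = -2 ± 1j.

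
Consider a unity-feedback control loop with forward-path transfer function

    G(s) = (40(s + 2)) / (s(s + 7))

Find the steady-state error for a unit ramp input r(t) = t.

G(s) has one pole at the origin.
This is a Type 1 system. Kv = lim_{s→0} s·G(s) = 80/7.
e_ss = 1/Kv = 1/(80/7) = 7/80 ≈ 0.08750.

e_ss = 0.08750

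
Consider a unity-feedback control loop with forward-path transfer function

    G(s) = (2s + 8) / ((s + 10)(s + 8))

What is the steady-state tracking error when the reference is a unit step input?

G(s) has no poles at the origin.
This is a Type 0 system. Kp = lim_{s→0} G(s) = 8/80 = 1/10.
e_ss = 1/(1 + Kp) = 1/(1 + 1/10) = 10/11 ≈ 0.9091.

e_ss = 0.9091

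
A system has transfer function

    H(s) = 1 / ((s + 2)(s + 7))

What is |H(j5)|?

Substitute s = j5: numerator = 1, denominator = -11 + j45.
|H(j5)| = |1| / |-11 + j45| = 1 / 46.325 ≈ 0.02159.

|H(j5)| ≈ 0.02159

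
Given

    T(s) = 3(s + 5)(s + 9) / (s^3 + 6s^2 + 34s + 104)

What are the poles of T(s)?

The poles are the roots of the denominator s^3 + 6s^2 + 34s + 104 = 0.
Trying s = -4: the polynomial evaluates to 0, so (s + 4) is a factor.
Dividing out leaves s^2 + 2s + 26 = 0.
The quadratic formula then gives s = -1 ± 5j.

s = -1 + 5j, -1 - 5j, -4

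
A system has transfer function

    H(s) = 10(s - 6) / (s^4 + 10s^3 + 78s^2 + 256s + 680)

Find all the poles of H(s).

The poles are the roots of the denominator s^4 + 10s^3 + 78s^2 + 256s + 680 = 0.
No real roots exist; factor into two real quadratics: (s^2 + 4s + 20)(s^2 + 6s + 34) = 0.
Each quadratic gives a conjugate pair via the quadratic formula.

s = -2 ± 4j, -3 ± 5j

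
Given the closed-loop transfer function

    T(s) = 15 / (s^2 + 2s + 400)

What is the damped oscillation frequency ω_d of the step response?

Comparing s^2 + 2s + 400 to s^2 + 2ζωₙs + ωₙ²: ωₙ = 20 rad/s and ζ = 2/(2·20) = 0.05.
ζωₙ = 2/2 = 1, so ω_d = ωₙ√(1−ζ²) = √(ωₙ² − (ζωₙ)²) = √(400 − 1²) = √399 ≈ 19.97 rad/s.

ω_d ≈ 19.97 rad/s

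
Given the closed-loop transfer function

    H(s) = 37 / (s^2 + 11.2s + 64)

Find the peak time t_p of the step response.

Comparing s^2 + 11.2s + 64 to s^2 + 2ζωₙs + ωₙ²: ωₙ = 8 rad/s and ζ = 11.2/(2·8) = 0.7.
ζωₙ = 11.2/2 = 5.6, so ω_d = ωₙ√(1−ζ²) = √(ωₙ² − (ζωₙ)²) = √(64 − 5.6²) = √32.64 ≈ 5.713 rad/s.
t_p = π/ω_d = π/5.713 ≈ 0.5499 s.

t_p ≈ 0.5499 s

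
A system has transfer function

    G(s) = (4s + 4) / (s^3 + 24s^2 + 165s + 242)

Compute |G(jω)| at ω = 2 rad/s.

Substitute s = j2: numerator = 4 + j8, denominator = 146 + j322.
|G(j2)| = |4 + j8| / |146 + j322| = 8.9443 / 353.55 ≈ 0.02530.

|G(j2)| ≈ 0.02530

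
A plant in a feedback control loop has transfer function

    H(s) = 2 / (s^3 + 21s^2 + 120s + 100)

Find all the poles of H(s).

s = -1, -10, -10

The poles are the roots of the denominator s^3 + 21s^2 + 120s + 100 = 0.
Trying s = -1: the polynomial evaluates to 0, so (s + 1) is a factor.
Dividing out leaves s^2 + 20s + 100 = 0.
Factoring the quadratic: (s + 10)^2 = 0.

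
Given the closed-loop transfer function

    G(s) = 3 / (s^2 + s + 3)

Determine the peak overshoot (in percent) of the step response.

Comparing s^2 + s + 3 to s^2 + 2ζωₙs + ωₙ²: ωₙ = √3 ≈ 1.732 rad/s and ζ = 1/(2·√3) ≈ 0.2887.
%OS = 100·exp(−πζ/√(1−ζ²)) = 100·exp(−π·0.2887/√(1−0.2887²)) ≈ 38.8%.

%OS ≈ 38.8%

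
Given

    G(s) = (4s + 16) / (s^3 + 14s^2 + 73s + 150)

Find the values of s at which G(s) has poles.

s = -4 ± 3j, -6

The poles are the roots of the denominator s^3 + 14s^2 + 73s + 150 = 0.
Trying s = -6: the polynomial evaluates to 0, so (s + 6) is a factor.
Dividing out leaves s^2 + 8s + 25 = 0.
The quadratic formula then gives s = -4 ± 3j.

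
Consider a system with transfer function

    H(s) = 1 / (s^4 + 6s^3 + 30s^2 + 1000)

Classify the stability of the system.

The denominator s^4 + 6s^3 + 30s^2 + 1000 factors as (s^2 - 4s + 20)(s^2 + 10s + 50), giving poles at s = 2 ± 4j, -5 ± 5j.
Since the pole(s) at s = 2 + 4j, 2 - 4j lie in the right half-plane, the system is unstable.

unstable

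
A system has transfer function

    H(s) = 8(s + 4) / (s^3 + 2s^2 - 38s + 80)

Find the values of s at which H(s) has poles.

s = 3 ± j, -8

The poles are the roots of the denominator s^3 + 2s^2 - 38s + 80 = 0.
Trying s = -8: the polynomial evaluates to 0, so (s + 8) is a factor.
Dividing out leaves s^2 - 6s + 10 = 0.
The quadratic formula then gives s = 3 ± 1j.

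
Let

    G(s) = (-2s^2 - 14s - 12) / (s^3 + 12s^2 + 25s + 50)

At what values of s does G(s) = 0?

Set the numerator to zero: -2s^2 - 14s - 12 = 0, i.e. -2·(s^2 + 7s + 6) = 0.
Factoring: (s + 1)(s + 6) = 0.

s = -1, -6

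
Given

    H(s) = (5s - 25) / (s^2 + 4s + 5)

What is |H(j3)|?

Substitute s = j3: numerator = -25 + j15, denominator = -4 + j12.
|H(j3)| = |-25 + j15| / |-4 + j12| = 29.155 / 12.649 ≈ 2.305.

|H(j3)| ≈ 2.305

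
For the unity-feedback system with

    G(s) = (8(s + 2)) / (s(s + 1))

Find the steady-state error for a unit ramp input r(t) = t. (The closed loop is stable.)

G(s) has one pole at the origin.
This is a Type 1 system. Kv = lim_{s→0} s·G(s) = 16/1.
e_ss = 1/Kv = 1/(16) = 1/16 ≈ 0.06250.

e_ss = 0.06250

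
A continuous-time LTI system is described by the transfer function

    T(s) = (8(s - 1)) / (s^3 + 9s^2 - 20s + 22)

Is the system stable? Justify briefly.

The denominator s^3 + 9s^2 - 20s + 22 factors as (s + 11)(s^2 - 2s + 2), giving poles at s = -11, 1 + j, 1 - j.
Since the pole(s) at s = 1 + j, 1 - j lie in the right half-plane, the system is unstable.

unstable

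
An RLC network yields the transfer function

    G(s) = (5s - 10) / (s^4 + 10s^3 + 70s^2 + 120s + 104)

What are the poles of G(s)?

s = -4 ± 6j, -1 ± j

The poles are the roots of the denominator s^4 + 10s^3 + 70s^2 + 120s + 104 = 0.
No real roots exist; factor into two real quadratics: (s^2 + 8s + 52)(s^2 + 2s + 2) = 0.
Each quadratic gives a conjugate pair via the quadratic formula.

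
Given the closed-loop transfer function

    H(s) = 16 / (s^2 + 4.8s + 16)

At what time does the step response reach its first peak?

Comparing s^2 + 4.8s + 16 to s^2 + 2ζωₙs + ωₙ²: ωₙ = 4 rad/s and ζ = 4.8/(2·4) = 0.6.
ζωₙ = 4.8/2 = 2.4, so ω_d = ωₙ√(1−ζ²) = √(ωₙ² − (ζωₙ)²) = √(16 − 2.4²) = √10.24 = 3.200 rad/s.
t_p = π/ω_d = π/3.200 ≈ 0.9817 s.

t_p ≈ 0.9817 s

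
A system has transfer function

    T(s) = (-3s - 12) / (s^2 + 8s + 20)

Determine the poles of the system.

The poles are the roots of the denominator s^2 + 8s + 20 = 0.
Using the quadratic formula: s = (-8 ± √(-16))/2 = -4 ± 2j.

s = -4 ± 2j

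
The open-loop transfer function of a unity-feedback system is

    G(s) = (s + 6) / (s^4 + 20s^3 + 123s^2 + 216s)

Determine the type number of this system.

Factor s from the denominator: s^4 + 20s^3 + 123s^2 + 216s = s·(s^3 + 20s^2 + 123s + 216).
There is 1 pole at the origin, so the system is Type 1.

Type 1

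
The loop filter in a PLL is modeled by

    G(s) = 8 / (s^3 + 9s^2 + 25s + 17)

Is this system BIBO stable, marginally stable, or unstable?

stable

The denominator s^3 + 9s^2 + 25s + 17 factors as (s^2 + 8s + 17)(s + 1), giving poles at s = -4 ± j, -1.
Since all poles lie strictly in the left half-plane, the system is stable.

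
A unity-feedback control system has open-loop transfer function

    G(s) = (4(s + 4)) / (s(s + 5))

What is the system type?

Type 1

The denominator has 1 factor of s at the origin (free integrator), so this is a Type 1 system.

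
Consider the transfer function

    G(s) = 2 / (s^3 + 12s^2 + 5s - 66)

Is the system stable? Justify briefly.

unstable

The denominator s^3 + 12s^2 + 5s - 66 factors as (s - 2)(s + 3)(s + 11), giving poles at s = 2, -3, -11.
Since the pole(s) at s = 2 lie in the right half-plane, the system is unstable.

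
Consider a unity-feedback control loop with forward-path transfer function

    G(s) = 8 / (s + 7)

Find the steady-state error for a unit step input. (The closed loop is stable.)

G(s) has no poles at the origin.
This is a Type 0 system. Kp = lim_{s→0} G(s) = 8/7.
e_ss = 1/(1 + Kp) = 1/(1 + 8/7) = 7/15 ≈ 0.4667.

e_ss = 0.4667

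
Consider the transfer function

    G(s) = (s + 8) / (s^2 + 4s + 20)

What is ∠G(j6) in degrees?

∠G(j6) ≈ -86.82°

At s = j6: numerator = 8 + j6, denominator = -16 + j24.
∠G = ∠num − ∠den = 36.870° − (123.69°) = -86.82°.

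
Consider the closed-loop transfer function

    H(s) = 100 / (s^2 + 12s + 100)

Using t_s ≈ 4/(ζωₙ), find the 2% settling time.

Comparing s^2 + 12s + 100 to s^2 + 2ζωₙs + ωₙ²: ωₙ = 10 rad/s and ζ = 12/(2·10) = 0.6.
ζωₙ = 12/2 = 6, so t_s ≈ 4/(ζωₙ) = 4/6 ≈ 0.6667 s.

t_s ≈ 0.6667 s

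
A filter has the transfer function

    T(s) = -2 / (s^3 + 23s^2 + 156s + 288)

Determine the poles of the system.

The poles are the roots of the denominator s^3 + 23s^2 + 156s + 288 = 0.
Trying s = -3: the polynomial evaluates to 0, so (s + 3) is a factor.
Dividing out leaves s^2 + 20s + 96 = 0.
Factoring the quadratic: (s + 12)(s + 8) = 0.

s = -3, -12, -8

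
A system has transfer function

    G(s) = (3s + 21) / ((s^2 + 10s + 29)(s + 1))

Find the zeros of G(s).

s = -7

Set the numerator to zero: 3s + 21 = 0, i.e. 3·(s + 7) = 0.
So s = -7.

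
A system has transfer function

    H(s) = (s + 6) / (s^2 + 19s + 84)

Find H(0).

Set s = 0: H(0) = (6) / (84) = 1/14.

H(0) = 1/14 ≈ 0.07143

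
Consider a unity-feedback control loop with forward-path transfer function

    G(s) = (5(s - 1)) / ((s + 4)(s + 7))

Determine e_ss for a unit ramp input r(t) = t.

e_ss = ∞

G(s) has no poles at the origin.
This is a Type 0 system; Kv = lim_{s→0} s·G(s) = 0, so the steady-state error for a ramp input is infinite.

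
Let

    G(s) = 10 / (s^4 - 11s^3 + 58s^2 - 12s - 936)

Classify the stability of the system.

The denominator s^4 - 11s^3 + 58s^2 - 12s - 936 factors as (s - 6)(s^2 - 8s + 52)(s + 3), giving poles at s = 6, 4 ± 6j, -3.
Since the pole(s) at s = 6, 4 + 6j, 4 - 6j lie in the right half-plane, the system is unstable.

unstable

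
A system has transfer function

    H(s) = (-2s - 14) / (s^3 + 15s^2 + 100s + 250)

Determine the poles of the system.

s = -5 + 5j, -5 - 5j, -5

The poles are the roots of the denominator s^3 + 15s^2 + 100s + 250 = 0.
Trying s = -5: the polynomial evaluates to 0, so (s + 5) is a factor.
Dividing out leaves s^2 + 10s + 50 = 0.
The quadratic formula then gives s = -5 ± 5j.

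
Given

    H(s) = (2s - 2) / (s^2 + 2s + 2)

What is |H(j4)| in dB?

Substitute s = j4: numerator = -2 + j8, denominator = -14 + j8.
|H(j4)| = |-2 + j8| / |-14 + j8| = 8.2462 / 16.125 ≈ 0.5114.
In decibels: 20·log₁₀(0.5114) ≈ -5.82 dB.

|H(j4)|_dB ≈ -5.82 dB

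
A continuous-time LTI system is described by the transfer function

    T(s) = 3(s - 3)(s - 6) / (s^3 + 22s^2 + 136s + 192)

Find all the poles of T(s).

The poles are the roots of the denominator s^3 + 22s^2 + 136s + 192 = 0.
Trying s = -8: the polynomial evaluates to 0, so (s + 8) is a factor.
Dividing out leaves s^2 + 14s + 24 = 0.
Factoring the quadratic: (s + 12)(s + 2) = 0.

s = -8, -12, -2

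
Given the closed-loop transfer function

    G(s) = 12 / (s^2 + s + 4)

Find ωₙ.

Compare the denominator to the standard form s^2 + 2ζωₙs + ωₙ².
ωₙ² = 4, so ωₙ = 2 rad/s.

ωₙ = 2 rad/s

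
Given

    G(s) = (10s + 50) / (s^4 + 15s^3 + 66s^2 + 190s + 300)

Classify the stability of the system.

stable

The denominator s^4 + 15s^3 + 66s^2 + 190s + 300 factors as (s + 3)(s + 10)(s^2 + 2s + 10), giving poles at s = -3, -10, -1 ± 3j.
Since all poles lie strictly in the left half-plane, the system is stable.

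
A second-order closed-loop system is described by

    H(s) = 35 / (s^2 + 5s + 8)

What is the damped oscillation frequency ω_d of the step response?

Comparing s^2 + 5s + 8 to s^2 + 2ζωₙs + ωₙ²: ωₙ = √8 ≈ 2.828 rad/s and ζ = 5/(2·√8) ≈ 0.8839.
ζωₙ = 5/2 = 2.5, so ω_d = ωₙ√(1−ζ²) = √(ωₙ² − (ζωₙ)²) = √(8 − 2.5²) = √1.75 ≈ 1.323 rad/s.

ω_d ≈ 1.323 rad/s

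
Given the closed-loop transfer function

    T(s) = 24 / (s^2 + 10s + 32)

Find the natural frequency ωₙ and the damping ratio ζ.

Compare the denominator to the standard form s^2 + 2ζωₙs + ωₙ².
ωₙ² = 32, so ωₙ = √32 ≈ 5.657 rad/s.
2ζωₙ = 10, so ζ = 10/(2·√32) ≈ 0.8839.
With ζ = 0.8839 the response is underdamped.

ωₙ ≈ 5.657 rad/s, ζ ≈ 0.8839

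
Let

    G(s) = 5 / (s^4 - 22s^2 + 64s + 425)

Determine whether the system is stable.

unstable

The denominator s^4 - 22s^2 + 64s + 425 factors as (s^2 + 8s + 17)(s^2 - 8s + 25), giving poles at s = -4 + j, -4 - j, 4 + 3j, 4 - 3j.
Since the pole(s) at s = 4 ± 3j lie in the right half-plane, the system is unstable.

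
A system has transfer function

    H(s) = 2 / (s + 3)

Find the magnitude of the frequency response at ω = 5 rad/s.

|H(j5)| ≈ 0.3430

Substitute s = j5: numerator = 2, denominator = 3 + j5.
|H(j5)| = |2| / |3 + j5| = 2 / 5.8310 ≈ 0.3430.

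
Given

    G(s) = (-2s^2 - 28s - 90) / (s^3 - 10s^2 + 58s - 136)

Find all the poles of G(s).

The poles are the roots of the denominator s^3 - 10s^2 + 58s - 136 = 0.
Trying s = 4: the polynomial evaluates to 0, so (s - 4) is a factor.
Dividing out leaves s^2 - 6s + 34 = 0.
The quadratic formula then gives s = 3 ± 5j.

s = 3 ± 5j, 4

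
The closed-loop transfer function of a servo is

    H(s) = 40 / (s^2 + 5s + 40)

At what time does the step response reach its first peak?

Comparing s^2 + 5s + 40 to s^2 + 2ζωₙs + ωₙ²: ωₙ = √40 ≈ 6.325 rad/s and ζ = 5/(2·√40) ≈ 0.3953.
ζωₙ = 5/2 = 2.5, so ω_d = ωₙ√(1−ζ²) = √(ωₙ² − (ζωₙ)²) = √(40 − 2.5²) = √33.75 ≈ 5.809 rad/s.
t_p = π/ω_d = π/5.809 ≈ 0.5408 s.

t_p ≈ 0.5408 s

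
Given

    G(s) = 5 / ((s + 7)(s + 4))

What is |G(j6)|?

Substitute s = j6: numerator = 5, denominator = -8 + j66.
|G(j6)| = |5| / |-8 + j66| = 5 / 66.483 ≈ 0.07521.

|G(j6)| ≈ 0.07521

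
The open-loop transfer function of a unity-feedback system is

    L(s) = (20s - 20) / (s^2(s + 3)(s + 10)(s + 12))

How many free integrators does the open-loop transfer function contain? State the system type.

The denominator has 2 factors of s at the origin (free integrators), so this is a Type 2 system.

Type 2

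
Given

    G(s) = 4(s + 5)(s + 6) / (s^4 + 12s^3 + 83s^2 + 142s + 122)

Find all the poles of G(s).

s = -1 + j, -1 - j, -5 + 6j, -5 - 6j

The poles are the roots of the denominator s^4 + 12s^3 + 83s^2 + 142s + 122 = 0.
No real roots exist; factor into two real quadratics: (s^2 + 2s + 2)(s^2 + 10s + 61) = 0.
Each quadratic gives a conjugate pair via the quadratic formula.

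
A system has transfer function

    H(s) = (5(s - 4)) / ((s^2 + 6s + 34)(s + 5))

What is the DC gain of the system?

At s = 0 each factor (s + a) contributes a and each (s^2 + bs + c) contributes c.
H(0) = 5·(-4) / ((34) · (5)) = -20/170 = -2/17.

H(0) = -2/17 ≈ -0.1176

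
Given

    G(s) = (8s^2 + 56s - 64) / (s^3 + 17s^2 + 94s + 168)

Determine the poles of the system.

s = -4, -7, -6

The poles are the roots of the denominator s^3 + 17s^2 + 94s + 168 = 0.
Trying s = -4: the polynomial evaluates to 0, so (s + 4) is a factor.
Dividing out leaves s^2 + 13s + 42 = 0.
Factoring the quadratic: (s + 7)(s + 6) = 0.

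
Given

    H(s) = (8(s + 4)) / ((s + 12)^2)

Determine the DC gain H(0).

At s = 0 each factor (s + a) contributes a and each (s^2 + bs + c) contributes c.
H(0) = 8·(4) / ((12) · (12)) = 32/144 = 2/9.

H(0) = 2/9 ≈ 0.2222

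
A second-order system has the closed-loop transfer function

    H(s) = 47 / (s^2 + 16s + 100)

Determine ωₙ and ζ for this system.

Compare the denominator to the standard form s^2 + 2ζωₙs + ωₙ².
ωₙ² = 100, so ωₙ = 10 rad/s.
2ζωₙ = 16, so ζ = 16/(2·10) = 0.8.
With ζ = 0.8 the response is underdamped.

ωₙ = 10 rad/s, ζ = 0.8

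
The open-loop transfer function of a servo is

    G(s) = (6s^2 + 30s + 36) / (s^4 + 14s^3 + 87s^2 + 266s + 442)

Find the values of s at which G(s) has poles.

s = -5 + 3j, -5 - 3j, -2 + 3j, -2 - 3j

The poles are the roots of the denominator s^4 + 14s^3 + 87s^2 + 266s + 442 = 0.
No real roots exist; factor into two real quadratics: (s^2 + 10s + 34)(s^2 + 4s + 13) = 0.
Each quadratic gives a conjugate pair via the quadratic formula.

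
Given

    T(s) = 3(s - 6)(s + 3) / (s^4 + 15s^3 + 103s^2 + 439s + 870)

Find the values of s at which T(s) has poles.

The poles are the roots of the denominator s^4 + 15s^3 + 103s^2 + 439s + 870 = 0.
Trying s = -6: the polynomial evaluates to 0, so (s + 6) is a factor.
Dividing out leaves s^3 + 9s^2 + 49s + 145 = 0.
This factors further as (s^2 + 4s + 29)(s + 5) = 0.

s = -2 ± 5j, -6, -5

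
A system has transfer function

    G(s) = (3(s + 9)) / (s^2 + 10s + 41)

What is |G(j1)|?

Substitute s = j1: numerator = 27 + j3, denominator = 40 + j10.
|G(j1)| = |27 + j3| / |40 + j10| = 27.166 / 41.231 ≈ 0.6589.

|G(j1)| ≈ 0.6589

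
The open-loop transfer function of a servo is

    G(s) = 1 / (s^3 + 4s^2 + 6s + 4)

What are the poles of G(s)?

s = -1 + j, -1 - j, -2

The poles are the roots of the denominator s^3 + 4s^2 + 6s + 4 = 0.
Trying s = -2: the polynomial evaluates to 0, so (s + 2) is a factor.
Dividing out leaves s^2 + 2s + 2 = 0.
The quadratic formula then gives s = -1 ± 1j.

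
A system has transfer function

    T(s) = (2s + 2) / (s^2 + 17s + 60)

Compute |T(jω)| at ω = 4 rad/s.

Substitute s = j4: numerator = 2 + j8, denominator = 44 + j68.
|T(j4)| = |2 + j8| / |44 + j68| = 8.2462 / 80.994 ≈ 0.1018.

|T(j4)| ≈ 0.1018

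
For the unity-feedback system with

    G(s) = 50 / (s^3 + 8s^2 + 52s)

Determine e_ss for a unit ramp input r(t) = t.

e_ss = 1.040

G(s) has one pole at the origin.
This is a Type 1 system. Kv = lim_{s→0} s·G(s) = 50/52 = 25/26.
e_ss = 1/Kv = 1/(25/26) = 26/25 ≈ 1.040.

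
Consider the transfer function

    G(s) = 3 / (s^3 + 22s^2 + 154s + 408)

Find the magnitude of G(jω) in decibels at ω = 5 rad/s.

Substitute s = j5: numerator = 3, denominator = -142 + j645.
|G(j5)| = |3| / |-142 + j645| = 3 / 660.45 ≈ 0.004542.
In decibels: 20·log₁₀(0.004542) ≈ -46.9 dB.

|G(j5)|_dB ≈ -46.9 dB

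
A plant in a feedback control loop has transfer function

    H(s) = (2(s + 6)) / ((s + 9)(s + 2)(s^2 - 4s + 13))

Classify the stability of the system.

The poles can be read from the denominator factors: s = -9, -2, 2 + 3j, 2 - 3j.
Since the pole(s) at s = 2 + 3j, 2 - 3j lie in the right half-plane, the system is unstable.

unstable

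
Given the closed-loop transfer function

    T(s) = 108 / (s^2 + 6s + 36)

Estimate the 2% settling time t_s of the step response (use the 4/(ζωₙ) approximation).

Comparing s^2 + 6s + 36 to s^2 + 2ζωₙs + ωₙ²: ωₙ = 6 rad/s and ζ = 6/(2·6) = 0.5.
ζωₙ = 6/2 = 3, so t_s ≈ 4/(ζωₙ) = 4/3 ≈ 1.333 s.

t_s ≈ 1.333 s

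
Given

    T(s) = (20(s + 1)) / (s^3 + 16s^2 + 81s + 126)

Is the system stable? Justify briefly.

stable

The denominator s^3 + 16s^2 + 81s + 126 factors as (s + 3)(s + 6)(s + 7), giving poles at s = -3, -6, -7.
Since all poles lie strictly in the left half-plane, the system is stable.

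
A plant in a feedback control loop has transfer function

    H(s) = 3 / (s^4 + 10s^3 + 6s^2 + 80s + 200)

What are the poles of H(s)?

s = 1 ± 3j, -10, -2

The poles are the roots of the denominator s^4 + 10s^3 + 6s^2 + 80s + 200 = 0.
Trying s = -10: the polynomial evaluates to 0, so (s + 10) is a factor.
Dividing out leaves s^3 + 6s + 20 = 0.
This factors further as (s^2 - 2s + 10)(s + 2) = 0.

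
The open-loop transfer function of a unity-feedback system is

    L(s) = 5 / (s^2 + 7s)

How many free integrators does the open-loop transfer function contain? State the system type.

The denominator has 1 factor of s at the origin (free integrator), so this is a Type 1 system.

Type 1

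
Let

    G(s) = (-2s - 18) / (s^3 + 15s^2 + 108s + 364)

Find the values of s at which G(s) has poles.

s = -4 ± 6j, -7

The poles are the roots of the denominator s^3 + 15s^2 + 108s + 364 = 0.
Trying s = -7: the polynomial evaluates to 0, so (s + 7) is a factor.
Dividing out leaves s^2 + 8s + 52 = 0.
The quadratic formula then gives s = -4 ± 6j.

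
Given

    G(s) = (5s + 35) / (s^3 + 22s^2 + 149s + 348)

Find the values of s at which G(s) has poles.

s = -5 ± 2j, -12

The poles are the roots of the denominator s^3 + 22s^2 + 149s + 348 = 0.
Trying s = -12: the polynomial evaluates to 0, so (s + 12) is a factor.
Dividing out leaves s^2 + 10s + 29 = 0.
The quadratic formula then gives s = -5 ± 2j.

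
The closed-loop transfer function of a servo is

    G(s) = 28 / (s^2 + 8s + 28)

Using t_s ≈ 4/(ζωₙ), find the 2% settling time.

t_s ≈ 1 s

Comparing s^2 + 8s + 28 to s^2 + 2ζωₙs + ωₙ²: ωₙ = √28 ≈ 5.292 rad/s and ζ = 8/(2·√28) ≈ 0.7559.
ζωₙ = 8/2 = 4, so t_s ≈ 4/(ζωₙ) = 4/4 = 1 s.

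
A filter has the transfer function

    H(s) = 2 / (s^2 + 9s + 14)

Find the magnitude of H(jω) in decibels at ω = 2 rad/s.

|H(j2)|_dB ≈ -20.3 dB

Substitute s = j2: numerator = 2, denominator = 10 + j18.
|H(j2)| = |2| / |10 + j18| = 2 / 20.591 ≈ 0.09713.
In decibels: 20·log₁₀(0.09713) ≈ -20.3 dB.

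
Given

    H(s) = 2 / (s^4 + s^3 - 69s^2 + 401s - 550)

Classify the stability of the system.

unstable

The denominator s^4 + s^3 - 69s^2 + 401s - 550 factors as (s^2 - 8s + 25)(s + 11)(s - 2), giving poles at s = 4 ± 3j, -11, 2.
Since the pole(s) at s = 4 ± 3j, 2 lie in the right half-plane, the system is unstable.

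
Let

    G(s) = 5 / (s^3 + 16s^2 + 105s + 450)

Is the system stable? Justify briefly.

stable

The denominator s^3 + 16s^2 + 105s + 450 factors as (s^2 + 6s + 45)(s + 10), giving poles at s = -3 + 6j, -3 - 6j, -10.
Since all poles lie strictly in the left half-plane, the system is stable.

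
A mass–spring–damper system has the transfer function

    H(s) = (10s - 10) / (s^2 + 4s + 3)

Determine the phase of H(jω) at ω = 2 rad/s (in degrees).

At s = j2: numerator = -10 + j20, denominator = -1 + j8.
∠H = ∠num − ∠den = 116.57° − (97.125°) = 19.44°.

∠H(j2) ≈ 19.44°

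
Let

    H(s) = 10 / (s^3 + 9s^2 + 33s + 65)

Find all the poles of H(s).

s = -2 ± 3j, -5

The poles are the roots of the denominator s^3 + 9s^2 + 33s + 65 = 0.
Trying s = -5: the polynomial evaluates to 0, so (s + 5) is a factor.
Dividing out leaves s^2 + 4s + 13 = 0.
The quadratic formula then gives s = -2 ± 3j.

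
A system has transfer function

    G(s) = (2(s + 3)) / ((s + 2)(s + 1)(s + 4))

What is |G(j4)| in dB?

|G(j4)|_dB ≈ -20.4 dB

Substitute s = j4: numerator = 6 + j8, denominator = -104 - j8.
|G(j4)| = |6 + j8| / |-104 - j8| = 10 / 104.31 ≈ 0.09587.
In decibels: 20·log₁₀(0.09587) ≈ -20.4 dB.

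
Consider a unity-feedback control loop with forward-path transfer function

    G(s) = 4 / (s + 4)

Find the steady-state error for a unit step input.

G(s) has no poles at the origin.
This is a Type 0 system. Kp = lim_{s→0} G(s) = 4/4 = 1.
e_ss = 1/(1 + Kp) = 1/(1 + 1) = 1/2 ≈ 0.5000.

e_ss = 0.5000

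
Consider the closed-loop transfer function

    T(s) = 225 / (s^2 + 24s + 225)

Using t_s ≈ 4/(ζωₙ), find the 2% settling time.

t_s ≈ 0.3333 s

Comparing s^2 + 24s + 225 to s^2 + 2ζωₙs + ωₙ²: ωₙ = 15 rad/s and ζ = 24/(2·15) = 0.8.
ζωₙ = 24/2 = 12, so t_s ≈ 4/(ζωₙ) = 4/12 ≈ 0.3333 s.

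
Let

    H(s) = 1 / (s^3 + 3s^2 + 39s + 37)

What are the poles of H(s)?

The poles are the roots of the denominator s^3 + 3s^2 + 39s + 37 = 0.
Trying s = -1: the polynomial evaluates to 0, so (s + 1) is a factor.
Dividing out leaves s^2 + 2s + 37 = 0.
The quadratic formula then gives s = -1 ± 6j.

s = -1 ± 6j, -1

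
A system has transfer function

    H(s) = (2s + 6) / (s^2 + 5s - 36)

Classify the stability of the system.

unstable

The denominator s^2 + 5s - 36 factors as (s - 4)(s + 9), giving poles at s = 4, -9.
Since the pole(s) at s = 4 lie in the right half-plane, the system is unstable.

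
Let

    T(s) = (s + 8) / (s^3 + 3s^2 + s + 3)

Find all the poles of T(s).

The poles are the roots of the denominator s^3 + 3s^2 + s + 3 = 0.
Trying s = -3: the polynomial evaluates to 0, so (s + 3) is a factor.
Dividing out leaves s^2 + 1 = 0.
The quadratic formula then gives s = 0 ± 1j.

s = ±j, -3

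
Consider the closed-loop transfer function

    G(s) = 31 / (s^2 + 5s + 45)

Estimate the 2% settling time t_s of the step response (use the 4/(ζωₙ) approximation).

t_s ≈ 1.600 s

Comparing s^2 + 5s + 45 to s^2 + 2ζωₙs + ωₙ²: ωₙ = √45 ≈ 6.708 rad/s and ζ = 5/(2·√45) ≈ 0.3727.
ζωₙ = 5/2 = 2.5, so t_s ≈ 4/(ζωₙ) = 4/2.5 = 1.600 s.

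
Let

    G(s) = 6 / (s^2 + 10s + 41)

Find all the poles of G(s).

s = -5 ± 4j

The poles are the roots of the denominator s^2 + 10s + 41 = 0.
Using the quadratic formula: s = (-10 ± √(-64))/2 = -5 ± 4j.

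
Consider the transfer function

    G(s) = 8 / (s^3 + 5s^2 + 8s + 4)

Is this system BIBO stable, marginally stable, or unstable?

The denominator s^3 + 5s^2 + 8s + 4 factors as (s + 2)^2(s + 1), giving poles at s = -2, -1, -2.
Since all poles lie strictly in the left half-plane, the system is stable.

stable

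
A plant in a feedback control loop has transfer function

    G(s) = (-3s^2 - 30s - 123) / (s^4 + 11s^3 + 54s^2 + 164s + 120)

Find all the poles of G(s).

The poles are the roots of the denominator s^4 + 11s^3 + 54s^2 + 164s + 120 = 0.
Trying s = -6: the polynomial evaluates to 0, so (s + 6) is a factor.
Dividing out leaves s^3 + 5s^2 + 24s + 20 = 0.
This factors further as (s^2 + 4s + 20)(s + 1) = 0.

s = -6, -2 + 4j, -2 - 4j, -1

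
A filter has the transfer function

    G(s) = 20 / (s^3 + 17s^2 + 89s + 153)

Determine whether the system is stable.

stable

The denominator s^3 + 17s^2 + 89s + 153 factors as (s + 9)(s^2 + 8s + 17), giving poles at s = -9, -4 + j, -4 - j.
Since all poles lie strictly in the left half-plane, the system is stable.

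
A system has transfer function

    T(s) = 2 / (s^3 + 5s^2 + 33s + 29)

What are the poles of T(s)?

s = -2 + 5j, -2 - 5j, -1

The poles are the roots of the denominator s^3 + 5s^2 + 33s + 29 = 0.
Trying s = -1: the polynomial evaluates to 0, so (s + 1) is a factor.
Dividing out leaves s^2 + 4s + 29 = 0.
The quadratic formula then gives s = -2 ± 5j.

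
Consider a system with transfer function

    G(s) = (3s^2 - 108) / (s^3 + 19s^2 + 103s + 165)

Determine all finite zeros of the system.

s = -6, 6

Set the numerator to zero: 3s^2 - 108 = 0, i.e. 3·(s^2 - 36) = 0.
Factoring: (s + 6)(s - 6) = 0.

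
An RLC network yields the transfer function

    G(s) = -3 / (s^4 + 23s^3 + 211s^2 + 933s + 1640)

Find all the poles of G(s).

s = -5 + 4j, -5 - 4j, -5, -8

The poles are the roots of the denominator s^4 + 23s^3 + 211s^2 + 933s + 1640 = 0.
Trying s = -5: the polynomial evaluates to 0, so (s + 5) is a factor.
Dividing out leaves s^3 + 18s^2 + 121s + 328 = 0.
This factors further as (s^2 + 10s + 41)(s + 8) = 0.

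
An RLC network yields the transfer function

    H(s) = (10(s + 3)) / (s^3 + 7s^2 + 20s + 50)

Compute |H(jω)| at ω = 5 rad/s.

Substitute s = j5: numerator = 30 + j50, denominator = -125 - j25.
|H(j5)| = |30 + j50| / |-125 - j25| = 58.310 / 127.48 ≈ 0.4574.

|H(j5)| ≈ 0.4574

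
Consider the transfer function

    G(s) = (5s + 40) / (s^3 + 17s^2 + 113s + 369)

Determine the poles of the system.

s = -9, -4 ± 5j

The poles are the roots of the denominator s^3 + 17s^2 + 113s + 369 = 0.
Trying s = -9: the polynomial evaluates to 0, so (s + 9) is a factor.
Dividing out leaves s^2 + 8s + 41 = 0.
The quadratic formula then gives s = -4 ± 5j.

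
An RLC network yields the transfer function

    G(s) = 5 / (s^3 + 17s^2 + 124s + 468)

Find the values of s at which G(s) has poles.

The poles are the roots of the denominator s^3 + 17s^2 + 124s + 468 = 0.
Trying s = -9: the polynomial evaluates to 0, so (s + 9) is a factor.
Dividing out leaves s^2 + 8s + 52 = 0.
The quadratic formula then gives s = -4 ± 6j.

s = -4 + 6j, -4 - 6j, -9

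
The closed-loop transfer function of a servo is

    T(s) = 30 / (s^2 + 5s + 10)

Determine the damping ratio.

Compare the denominator to the standard form s^2 + 2ζωₙs + ωₙ².
ωₙ² = 10, so ωₙ = √10 ≈ 3.162 rad/s.
2ζωₙ = 5, so ζ = 5/(2·√10) ≈ 0.7906.
With ζ = 0.7906 the response is underdamped.

ζ ≈ 0.7906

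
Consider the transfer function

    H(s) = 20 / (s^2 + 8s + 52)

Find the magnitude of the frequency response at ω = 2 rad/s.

Substitute s = j2: numerator = 20, denominator = 48 + j16.
|H(j2)| = |20| / |48 + j16| = 20 / 50.596 ≈ 0.3953.

|H(j2)| ≈ 0.3953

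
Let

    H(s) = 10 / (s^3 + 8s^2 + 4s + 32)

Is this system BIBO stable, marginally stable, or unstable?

marginally stable

The denominator s^3 + 8s^2 + 4s + 32 factors as (s^2 + 4)(s + 8), giving poles at s = ±2j, -8.
Since the simple pole(s) at s = 2j, -2j lie on the jω-axis with none in the right half-plane, the system is marginally stable.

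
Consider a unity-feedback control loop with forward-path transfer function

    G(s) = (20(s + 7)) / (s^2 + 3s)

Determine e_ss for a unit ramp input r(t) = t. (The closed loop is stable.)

e_ss = 0.02143

G(s) has one pole at the origin.
This is a Type 1 system. Kv = lim_{s→0} s·G(s) = 140/3.
e_ss = 1/Kv = 1/(140/3) = 3/140 ≈ 0.02143.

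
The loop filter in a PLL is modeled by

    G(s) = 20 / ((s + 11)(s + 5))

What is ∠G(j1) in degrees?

At s = j1: numerator = 20, denominator = 54 + j16.
∠G = ∠num − ∠den = 0° − (16.504°) = -16.50°.

∠G(j1) ≈ -16.50°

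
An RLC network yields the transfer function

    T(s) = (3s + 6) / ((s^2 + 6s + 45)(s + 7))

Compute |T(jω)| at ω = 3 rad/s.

|T(j3)| ≈ 0.03529

Substitute s = j3: numerator = 6 + j9, denominator = 198 + j234.
|T(j3)| = |6 + j9| / |198 + j234| = 10.817 / 306.53 ≈ 0.03529.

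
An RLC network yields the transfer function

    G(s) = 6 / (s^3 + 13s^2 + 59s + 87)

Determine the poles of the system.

The poles are the roots of the denominator s^3 + 13s^2 + 59s + 87 = 0.
Trying s = -3: the polynomial evaluates to 0, so (s + 3) is a factor.
Dividing out leaves s^2 + 10s + 29 = 0.
The quadratic formula then gives s = -5 ± 2j.

s = -5 ± 2j, -3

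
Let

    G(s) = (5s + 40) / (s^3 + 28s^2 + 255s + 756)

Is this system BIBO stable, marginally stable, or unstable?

stable

The denominator s^3 + 28s^2 + 255s + 756 factors as (s + 7)(s + 12)(s + 9), giving poles at s = -7, -12, -9.
Since all poles lie strictly in the left half-plane, the system is stable.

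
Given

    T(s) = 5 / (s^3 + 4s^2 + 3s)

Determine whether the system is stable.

marginally stable

The denominator s^3 + 4s^2 + 3s factors as s(s + 1)(s + 3), giving poles at s = 0, -1, -3.
Since the simple pole(s) at s = 0 lie on the jω-axis with none in the right half-plane, the system is marginally stable.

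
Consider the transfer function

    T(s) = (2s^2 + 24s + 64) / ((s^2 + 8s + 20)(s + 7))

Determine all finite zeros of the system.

Set the numerator to zero: 2s^2 + 24s + 64 = 0, i.e. 2·(s^2 + 12s + 32) = 0.
Factoring: (s + 8)(s + 4) = 0.

s = -8, -4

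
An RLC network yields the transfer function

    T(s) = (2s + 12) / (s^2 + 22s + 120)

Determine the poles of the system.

The poles are the roots of the denominator s^2 + 22s + 120 = 0.
Factoring: (s + 10)(s + 12) = 0, so s = -10 and s = -12.

s = -10, -12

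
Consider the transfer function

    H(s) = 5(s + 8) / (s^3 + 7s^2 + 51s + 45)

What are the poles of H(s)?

The poles are the roots of the denominator s^3 + 7s^2 + 51s + 45 = 0.
Trying s = -1: the polynomial evaluates to 0, so (s + 1) is a factor.
Dividing out leaves s^2 + 6s + 45 = 0.
The quadratic formula then gives s = -3 ± 6j.

s = -3 + 6j, -3 - 6j, -1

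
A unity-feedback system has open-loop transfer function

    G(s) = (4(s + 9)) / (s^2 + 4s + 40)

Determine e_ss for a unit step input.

G(s) has no poles at the origin.
This is a Type 0 system. Kp = lim_{s→0} G(s) = 36/40 = 9/10.
e_ss = 1/(1 + Kp) = 1/(1 + 9/10) = 10/19 ≈ 0.5263.

e_ss = 0.5263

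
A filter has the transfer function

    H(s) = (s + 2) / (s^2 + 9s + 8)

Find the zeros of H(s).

s = -2

Set the numerator to zero: s + 2 = 0.
So s = -2.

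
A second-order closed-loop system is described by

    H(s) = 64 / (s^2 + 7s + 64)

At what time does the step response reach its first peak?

Comparing s^2 + 7s + 64 to s^2 + 2ζωₙs + ωₙ²: ωₙ = 8 rad/s and ζ = 7/(2·8) = 0.4375.
ζωₙ = 7/2 = 3.5, so ω_d = ωₙ√(1−ζ²) = √(ωₙ² − (ζωₙ)²) = √(64 − 3.5²) = √51.75 ≈ 7.194 rad/s.
t_p = π/ω_d = π/7.194 ≈ 0.4367 s.

t_p ≈ 0.4367 s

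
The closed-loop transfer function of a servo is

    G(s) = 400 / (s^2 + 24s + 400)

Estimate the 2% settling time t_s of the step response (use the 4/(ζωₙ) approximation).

t_s ≈ 0.3333 s

Comparing s^2 + 24s + 400 to s^2 + 2ζωₙs + ωₙ²: ωₙ = 20 rad/s and ζ = 24/(2·20) = 0.6.
ζωₙ = 24/2 = 12, so t_s ≈ 4/(ζωₙ) = 4/12 ≈ 0.3333 s.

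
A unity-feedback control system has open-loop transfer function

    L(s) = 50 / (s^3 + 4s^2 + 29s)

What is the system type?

Factor s from the denominator: s^3 + 4s^2 + 29s = s·(s^2 + 4s + 29).
There is 1 pole at the origin, so the system is Type 1.

Type 1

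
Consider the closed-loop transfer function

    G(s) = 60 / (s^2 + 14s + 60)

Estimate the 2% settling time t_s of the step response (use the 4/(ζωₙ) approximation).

Comparing s^2 + 14s + 60 to s^2 + 2ζωₙs + ωₙ²: ωₙ = √60 ≈ 7.746 rad/s and ζ = 14/(2·√60) ≈ 0.9037.
ζωₙ = 14/2 = 7, so t_s ≈ 4/(ζωₙ) = 4/7 ≈ 0.5714 s.

t_s ≈ 0.5714 s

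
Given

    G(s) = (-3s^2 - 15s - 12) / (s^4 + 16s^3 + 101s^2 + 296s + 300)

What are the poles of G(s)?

The poles are the roots of the denominator s^4 + 16s^3 + 101s^2 + 296s + 300 = 0.
Trying s = -2: the polynomial evaluates to 0, so (s + 2) is a factor.
Dividing out leaves s^3 + 14s^2 + 73s + 150 = 0.
This factors further as (s^2 + 8s + 25)(s + 6) = 0.

s = -4 ± 3j, -2, -6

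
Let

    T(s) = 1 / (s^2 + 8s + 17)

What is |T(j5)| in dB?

|T(j5)|_dB ≈ -32.2 dB

Substitute s = j5: numerator = 1, denominator = -8 + j40.
|T(j5)| = |1| / |-8 + j40| = 1 / 40.792 ≈ 0.02451.
In decibels: 20·log₁₀(0.02451) ≈ -32.2 dB.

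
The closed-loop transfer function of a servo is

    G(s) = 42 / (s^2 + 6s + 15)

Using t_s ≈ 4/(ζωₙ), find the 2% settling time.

Comparing s^2 + 6s + 15 to s^2 + 2ζωₙs + ωₙ²: ωₙ = √15 ≈ 3.873 rad/s and ζ = 6/(2·√15) ≈ 0.7746.
ζωₙ = 6/2 = 3, so t_s ≈ 4/(ζωₙ) = 4/3 ≈ 1.333 s.

t_s ≈ 1.333 s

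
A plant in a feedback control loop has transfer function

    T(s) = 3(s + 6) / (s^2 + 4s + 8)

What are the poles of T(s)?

The poles are the roots of the denominator s^2 + 4s + 8 = 0.
Using the quadratic formula: s = (-4 ± √(-16))/2 = -2 ± 2j.

s = -2 ± 2j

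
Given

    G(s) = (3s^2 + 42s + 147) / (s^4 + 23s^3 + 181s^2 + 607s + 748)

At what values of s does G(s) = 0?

s = -7, -7

Set the numerator to zero: 3s^2 + 42s + 147 = 0, i.e. 3·(s^2 + 14s + 49) = 0.
Factoring: (s + 7)^2 = 0.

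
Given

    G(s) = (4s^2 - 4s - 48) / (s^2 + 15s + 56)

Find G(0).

Set s = 0: G(0) = (-48) / (56) = -6/7.

G(0) = -6/7 ≈ -0.8571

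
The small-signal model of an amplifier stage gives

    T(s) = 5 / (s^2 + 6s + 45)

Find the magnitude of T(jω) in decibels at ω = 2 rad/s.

|T(j2)|_dB ≈ -18.6 dB

Substitute s = j2: numerator = 5, denominator = 41 + j12.
|T(j2)| = |5| / |41 + j12| = 5 / 42.720 ≈ 0.1170.
In decibels: 20·log₁₀(0.1170) ≈ -18.6 dB.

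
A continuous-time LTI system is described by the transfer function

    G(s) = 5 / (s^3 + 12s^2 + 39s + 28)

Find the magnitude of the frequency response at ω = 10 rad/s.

|G(j10)| ≈ 0.003784

Substitute s = j10: numerator = 5, denominator = -1172 - j610.
|G(j10)| = |5| / |-1172 - j610| = 5 / 1321.2 ≈ 0.003784.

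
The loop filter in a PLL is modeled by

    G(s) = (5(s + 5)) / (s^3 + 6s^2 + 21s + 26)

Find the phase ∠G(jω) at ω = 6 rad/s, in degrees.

At s = j6: numerator = 25 + j30, denominator = -190 - j90.
∠G = ∠num − ∠den = 50.194° − (-154.65°) = 204.8°, which wraps to -155.2°.

∠G(j6) ≈ -155.2°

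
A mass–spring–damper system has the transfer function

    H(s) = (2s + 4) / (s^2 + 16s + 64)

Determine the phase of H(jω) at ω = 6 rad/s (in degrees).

At s = j6: numerator = 4 + j12, denominator = 28 + j96.
∠H = ∠num − ∠den = 71.565° − (73.740°) = -2.175°.

∠H(j6) ≈ -2.175°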